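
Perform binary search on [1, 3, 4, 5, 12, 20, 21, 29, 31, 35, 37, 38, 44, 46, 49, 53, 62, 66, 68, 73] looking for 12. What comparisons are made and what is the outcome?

Binary search for 12 in [1, 3, 4, 5, 12, 20, 21, 29, 31, 35, 37, 38, 44, 46, 49, 53, 62, 66, 68, 73]:

lo=0, hi=19, mid=9, arr[mid]=35 -> 35 > 12, search left half
lo=0, hi=8, mid=4, arr[mid]=12 -> Found target at index 4!

Binary search finds 12 at index 4 after 2 comparisons. The search repeatedly halves the search space by comparing with the middle element.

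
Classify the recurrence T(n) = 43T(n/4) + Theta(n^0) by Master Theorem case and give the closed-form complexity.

Master Theorem for T(n) = 43T(n/4) + O(n^0):

a = 43, b = 4, c = 0
log_b(a) = log_4(43) = 2.7131

Case 1: c = 0 < log_4(43) = 2.7131
T(n) = O(n^(log_4 43))

For T(n) = 43T(n/4) + O(n^0): log_4(43) = 2.7131. This is Case 1 of the Master Theorem (c < log_b(a), work dominated by leaves), giving O(n^(log_4 43)).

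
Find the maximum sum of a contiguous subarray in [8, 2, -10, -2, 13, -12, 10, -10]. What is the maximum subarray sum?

Using Kadane's algorithm on [8, 2, -10, -2, 13, -12, 10, -10]:

Scanning through the array:
Position 1 (value 2): max_ending_here = 10, max_so_far = 10
Position 2 (value -10): max_ending_here = 0, max_so_far = 10
Position 3 (value -2): max_ending_here = -2, max_so_far = 10
Position 4 (value 13): max_ending_here = 13, max_so_far = 13
Position 5 (value -12): max_ending_here = 1, max_so_far = 13
Position 6 (value 10): max_ending_here = 11, max_so_far = 13
Position 7 (value -10): max_ending_here = 1, max_so_far = 13

Maximum subarray: [13]
Maximum sum: 13

The maximum subarray is [13] with sum 13. This subarray runs from index 4 to index 4.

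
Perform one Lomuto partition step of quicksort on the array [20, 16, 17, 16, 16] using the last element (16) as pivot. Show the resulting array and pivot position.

Lomuto partition with pivot = 16:

Initial array: [20, 16, 17, 16, 16]

arr[0]=20 > 16: no swap
arr[1]=16 <= 16: swap with position 0, array becomes [16, 20, 17, 16, 16]
arr[2]=17 > 16: no swap
arr[3]=16 <= 16: swap with position 1, array becomes [16, 16, 17, 20, 16]

Place pivot at position 2: [16, 16, 16, 20, 17]
Pivot position: 2

After partitioning with pivot 16, the array becomes [16, 16, 16, 20, 17]. The pivot is placed at index 2. All elements to the left of the pivot are <= 16, and all elements to the right are > 16.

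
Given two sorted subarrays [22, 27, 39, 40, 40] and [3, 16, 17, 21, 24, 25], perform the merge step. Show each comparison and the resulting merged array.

Merging process:

Compare 22 vs 3: take 3 from right. Merged: [3]
Compare 22 vs 16: take 16 from right. Merged: [3, 16]
Compare 22 vs 17: take 17 from right. Merged: [3, 16, 17]
Compare 22 vs 21: take 21 from right. Merged: [3, 16, 17, 21]
Compare 22 vs 24: take 22 from left. Merged: [3, 16, 17, 21, 22]
Compare 27 vs 24: take 24 from right. Merged: [3, 16, 17, 21, 22, 24]
Compare 27 vs 25: take 25 from right. Merged: [3, 16, 17, 21, 22, 24, 25]
Append remaining from left: [27, 39, 40, 40]. Merged: [3, 16, 17, 21, 22, 24, 25, 27, 39, 40, 40]

Final merged array: [3, 16, 17, 21, 22, 24, 25, 27, 39, 40, 40]
Total comparisons: 7

The merged array is [3, 16, 17, 21, 22, 24, 25, 27, 39, 40, 40], requiring 7 comparisons. The merge step runs in O(n) time where n is the total number of elements.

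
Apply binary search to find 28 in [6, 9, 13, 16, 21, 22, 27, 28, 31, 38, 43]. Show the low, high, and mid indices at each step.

Binary search for 28 in [6, 9, 13, 16, 21, 22, 27, 28, 31, 38, 43]:

lo=0, hi=10, mid=5, arr[mid]=22 -> 22 < 28, search right half
lo=6, hi=10, mid=8, arr[mid]=31 -> 31 > 28, search left half
lo=6, hi=7, mid=6, arr[mid]=27 -> 27 < 28, search right half
lo=7, hi=7, mid=7, arr[mid]=28 -> Found target at index 7!

Binary search finds 28 at index 7 after 4 comparisons. The search repeatedly halves the search space by comparing with the middle element.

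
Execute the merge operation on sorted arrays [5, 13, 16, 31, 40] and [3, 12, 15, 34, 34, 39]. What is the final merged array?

Merging process:

Compare 5 vs 3: take 3 from right. Merged: [3]
Compare 5 vs 12: take 5 from left. Merged: [3, 5]
Compare 13 vs 12: take 12 from right. Merged: [3, 5, 12]
Compare 13 vs 15: take 13 from left. Merged: [3, 5, 12, 13]
Compare 16 vs 15: take 15 from right. Merged: [3, 5, 12, 13, 15]
Compare 16 vs 34: take 16 from left. Merged: [3, 5, 12, 13, 15, 16]
Compare 31 vs 34: take 31 from left. Merged: [3, 5, 12, 13, 15, 16, 31]
Compare 40 vs 34: take 34 from right. Merged: [3, 5, 12, 13, 15, 16, 31, 34]
Compare 40 vs 34: take 34 from right. Merged: [3, 5, 12, 13, 15, 16, 31, 34, 34]
Compare 40 vs 39: take 39 from right. Merged: [3, 5, 12, 13, 15, 16, 31, 34, 34, 39]
Append remaining from left: [40]. Merged: [3, 5, 12, 13, 15, 16, 31, 34, 34, 39, 40]

Final merged array: [3, 5, 12, 13, 15, 16, 31, 34, 34, 39, 40]
Total comparisons: 10

The merged array is [3, 5, 12, 13, 15, 16, 31, 34, 34, 39, 40], requiring 10 comparisons. The merge step runs in O(n) time where n is the total number of elements.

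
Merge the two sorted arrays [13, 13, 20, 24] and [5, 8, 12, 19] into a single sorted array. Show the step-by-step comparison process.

Merging process:

Compare 13 vs 5: take 5 from right. Merged: [5]
Compare 13 vs 8: take 8 from right. Merged: [5, 8]
Compare 13 vs 12: take 12 from right. Merged: [5, 8, 12]
Compare 13 vs 19: take 13 from left. Merged: [5, 8, 12, 13]
Compare 13 vs 19: take 13 from left. Merged: [5, 8, 12, 13, 13]
Compare 20 vs 19: take 19 from right. Merged: [5, 8, 12, 13, 13, 19]
Append remaining from left: [20, 24]. Merged: [5, 8, 12, 13, 13, 19, 20, 24]

Final merged array: [5, 8, 12, 13, 13, 19, 20, 24]
Total comparisons: 6

The merged array is [5, 8, 12, 13, 13, 19, 20, 24], requiring 6 comparisons. The merge step runs in O(n) time where n is the total number of elements.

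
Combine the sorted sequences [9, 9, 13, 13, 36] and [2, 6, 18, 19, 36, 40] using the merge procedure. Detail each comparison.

Merging process:

Compare 9 vs 2: take 2 from right. Merged: [2]
Compare 9 vs 6: take 6 from right. Merged: [2, 6]
Compare 9 vs 18: take 9 from left. Merged: [2, 6, 9]
Compare 9 vs 18: take 9 from left. Merged: [2, 6, 9, 9]
Compare 13 vs 18: take 13 from left. Merged: [2, 6, 9, 9, 13]
Compare 13 vs 18: take 13 from left. Merged: [2, 6, 9, 9, 13, 13]
Compare 36 vs 18: take 18 from right. Merged: [2, 6, 9, 9, 13, 13, 18]
Compare 36 vs 19: take 19 from right. Merged: [2, 6, 9, 9, 13, 13, 18, 19]
Compare 36 vs 36: take 36 from left. Merged: [2, 6, 9, 9, 13, 13, 18, 19, 36]
Append remaining from right: [36, 40]. Merged: [2, 6, 9, 9, 13, 13, 18, 19, 36, 36, 40]

Final merged array: [2, 6, 9, 9, 13, 13, 18, 19, 36, 36, 40]
Total comparisons: 9

The merged array is [2, 6, 9, 9, 13, 13, 18, 19, 36, 36, 40], requiring 9 comparisons. The merge step runs in O(n) time where n is the total number of elements.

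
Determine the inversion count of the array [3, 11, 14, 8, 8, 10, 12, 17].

Finding inversions in [3, 11, 14, 8, 8, 10, 12, 17]:

(1, 3): arr[1]=11 > arr[3]=8
(1, 4): arr[1]=11 > arr[4]=8
(1, 5): arr[1]=11 > arr[5]=10
(2, 3): arr[2]=14 > arr[3]=8
(2, 4): arr[2]=14 > arr[4]=8
(2, 5): arr[2]=14 > arr[5]=10
(2, 6): arr[2]=14 > arr[6]=12

Total inversions: 7

The array has 7 inversion(s): (1,3), (1,4), (1,5), (2,3), (2,4), (2,5), (2,6). Each pair (i,j) satisfies i < j and arr[i] > arr[j].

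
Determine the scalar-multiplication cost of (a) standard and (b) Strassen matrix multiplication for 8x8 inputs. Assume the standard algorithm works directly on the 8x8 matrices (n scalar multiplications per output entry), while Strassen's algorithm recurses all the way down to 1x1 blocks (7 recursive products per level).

Matrix multiplication for 8x8 matrices:

Standard algorithm: 8^3 = 512 multiplications
Strassen's algorithm: 7^(log2(8)) = 7^3 = 343 multiplications
Savings: 512 - 343 = 169 multiplications

Standard: 512 multiplications (8^3). Strassen: 343 multiplications (7^3). Strassen reduces 8 recursive multiplications to 7 at each level.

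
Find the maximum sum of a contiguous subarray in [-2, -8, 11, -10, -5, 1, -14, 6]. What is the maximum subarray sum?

Using Kadane's algorithm on [-2, -8, 11, -10, -5, 1, -14, 6]:

Scanning through the array:
Position 1 (value -8): max_ending_here = -8, max_so_far = -2
Position 2 (value 11): max_ending_here = 11, max_so_far = 11
Position 3 (value -10): max_ending_here = 1, max_so_far = 11
Position 4 (value -5): max_ending_here = -4, max_so_far = 11
Position 5 (value 1): max_ending_here = 1, max_so_far = 11
Position 6 (value -14): max_ending_here = -13, max_so_far = 11
Position 7 (value 6): max_ending_here = 6, max_so_far = 11

Maximum subarray: [11]
Maximum sum: 11

The maximum subarray is [11] with sum 11. This subarray runs from index 2 to index 2.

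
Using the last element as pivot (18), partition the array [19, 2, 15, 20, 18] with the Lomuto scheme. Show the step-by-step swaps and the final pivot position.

Lomuto partition with pivot = 18:

Initial array: [19, 2, 15, 20, 18]

arr[0]=19 > 18: no swap
arr[1]=2 <= 18: swap with position 0, array becomes [2, 19, 15, 20, 18]
arr[2]=15 <= 18: swap with position 1, array becomes [2, 15, 19, 20, 18]
arr[3]=20 > 18: no swap

Place pivot at position 2: [2, 15, 18, 20, 19]
Pivot position: 2

After partitioning with pivot 18, the array becomes [2, 15, 18, 20, 19]. The pivot is placed at index 2. All elements to the left of the pivot are <= 18, and all elements to the right are > 18.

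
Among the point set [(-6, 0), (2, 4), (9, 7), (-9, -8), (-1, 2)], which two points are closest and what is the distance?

Computing all pairwise distances among 5 points:

d((-6, 0), (2, 4)) = 8.9443
d((-6, 0), (9, 7)) = 16.5529
d((-6, 0), (-9, -8)) = 8.544
d((-6, 0), (-1, 2)) = 5.3852
d((2, 4), (9, 7)) = 7.6158
d((2, 4), (-9, -8)) = 16.2788
d((2, 4), (-1, 2)) = 3.6056 <-- minimum
d((9, 7), (-9, -8)) = 23.4307
d((9, 7), (-1, 2)) = 11.1803
d((-9, -8), (-1, 2)) = 12.8062

Closest pair: (2, 4) and (-1, 2) with distance 3.6056

The closest pair is (2, 4) and (-1, 2) with Euclidean distance 3.6056. For 5 points, brute-force pairwise comparison is shown above. For large n, the divide-and-conquer algorithm (sort by x, recurse on halves, check the dividing strip) achieves O(n log n).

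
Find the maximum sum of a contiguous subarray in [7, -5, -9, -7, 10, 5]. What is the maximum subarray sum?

Using Kadane's algorithm on [7, -5, -9, -7, 10, 5]:

Scanning through the array:
Position 1 (value -5): max_ending_here = 2, max_so_far = 7
Position 2 (value -9): max_ending_here = -7, max_so_far = 7
Position 3 (value -7): max_ending_here = -7, max_so_far = 7
Position 4 (value 10): max_ending_here = 10, max_so_far = 10
Position 5 (value 5): max_ending_here = 15, max_so_far = 15

Maximum subarray: [10, 5]
Maximum sum: 15

The maximum subarray is [10, 5] with sum 15. This subarray runs from index 4 to index 5.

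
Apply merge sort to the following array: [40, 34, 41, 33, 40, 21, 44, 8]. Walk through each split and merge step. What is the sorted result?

Merge sort trace:

Split: [40, 34, 41, 33, 40, 21, 44, 8] -> [40, 34, 41, 33] and [40, 21, 44, 8]
  Split: [40, 34, 41, 33] -> [40, 34] and [41, 33]
    Split: [40, 34] -> [40] and [34]
    Merge: [40] + [34] -> [34, 40]
    Split: [41, 33] -> [41] and [33]
    Merge: [41] + [33] -> [33, 41]
  Merge: [34, 40] + [33, 41] -> [33, 34, 40, 41]
  Split: [40, 21, 44, 8] -> [40, 21] and [44, 8]
    Split: [40, 21] -> [40] and [21]
    Merge: [40] + [21] -> [21, 40]
    Split: [44, 8] -> [44] and [8]
    Merge: [44] + [8] -> [8, 44]
  Merge: [21, 40] + [8, 44] -> [8, 21, 40, 44]
Merge: [33, 34, 40, 41] + [8, 21, 40, 44] -> [8, 21, 33, 34, 40, 40, 41, 44]

Final sorted array: [8, 21, 33, 34, 40, 40, 41, 44]

The merge sort proceeds by recursively splitting the array and merging sorted halves.
After all merges, the sorted array is [8, 21, 33, 34, 40, 40, 41, 44].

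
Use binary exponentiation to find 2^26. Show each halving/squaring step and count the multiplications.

Computing 2^26 by squaring (build up from 2^1; each line after the first costs one multiplication):

2^1 = 2
2^2 = (2^1)^2 = 2^2 = 4
2^3 = 2 * 2^2 = 2 * 4 = 8
2^6 = (2^3)^2 = 8^2 = 64
2^12 = (2^6)^2 = 64^2 = 4096
2^13 = 2 * 2^12 = 2 * 4096 = 8192
2^26 = (2^13)^2 = 8192^2 = 67108864

Result: 67108864
Multiplications needed: 6 (6 lines after 2^1)

2^26 = 67108864. Using exponentiation by squaring, this requires 6 multiplications. The key idea: if the exponent is even, square the half-power; if odd, multiply by the base once.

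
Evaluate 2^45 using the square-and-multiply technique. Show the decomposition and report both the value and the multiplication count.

Computing 2^45 by squaring (build up from 2^1; each line after the first costs one multiplication):

2^1 = 2
2^2 = (2^1)^2 = 2^2 = 4
2^4 = (2^2)^2 = 4^2 = 16
2^5 = 2 * 2^4 = 2 * 16 = 32
2^10 = (2^5)^2 = 32^2 = 1024
2^11 = 2 * 2^10 = 2 * 1024 = 2048
2^22 = (2^11)^2 = 2048^2 = 4194304
2^44 = (2^22)^2 = 4194304^2 = 17592186044416
2^45 = 2 * 2^44 = 2 * 17592186044416 = 35184372088832

Result: 35184372088832
Multiplications needed: 8 (8 lines after 2^1)

2^45 = 35184372088832. Using exponentiation by squaring, this requires 8 multiplications. The key idea: if the exponent is even, square the half-power; if odd, multiply by the base once.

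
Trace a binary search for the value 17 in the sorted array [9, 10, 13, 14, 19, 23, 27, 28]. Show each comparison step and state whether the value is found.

Binary search for 17 in [9, 10, 13, 14, 19, 23, 27, 28]:

lo=0, hi=7, mid=3, arr[mid]=14 -> 14 < 17, search right half
lo=4, hi=7, mid=5, arr[mid]=23 -> 23 > 17, search left half
lo=4, hi=4, mid=4, arr[mid]=19 -> 19 > 17, search left half
lo=4 > hi=3, target 17 not found

Binary search determines that 17 is not in the array after 3 comparisons. The search space was exhausted without finding the target.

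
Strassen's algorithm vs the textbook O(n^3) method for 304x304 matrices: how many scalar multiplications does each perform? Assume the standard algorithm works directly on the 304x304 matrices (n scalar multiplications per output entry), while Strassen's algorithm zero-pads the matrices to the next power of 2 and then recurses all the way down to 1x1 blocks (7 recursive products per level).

Matrix multiplication for 304x304 matrices:

Strassen's algorithm requires power-of-2 dimensions. Pad 304x304 to 512x512 (next power of 2).

Standard algorithm: 304^3 = 28094464 multiplications
Strassen's algorithm: 7^(log2(512)) = 7^9 = 40353607 multiplications
Difference: 28094464 - 40353607 = -12259143 (Strassen uses MORE here due to padding overhead — for small or just-over-power-of-2 n, padding can outweigh the per-level savings)

Standard: 28094464 multiplications (304^3). Strassen: 40353607 multiplications (7^9, after padding to 512x512). Strassen reduces 8 recursive multiplications to 7 at each level.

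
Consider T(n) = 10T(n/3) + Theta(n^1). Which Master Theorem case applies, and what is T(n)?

Master Theorem for T(n) = 10T(n/3) + O(n^1):

a = 10, b = 3, c = 1
log_b(a) = log_3(10) = 2.0959

Case 1: c = 1 < log_3(10) = 2.0959
T(n) = O(n^(log_3 10))

For T(n) = 10T(n/3) + O(n^1): log_3(10) = 2.0959. This is Case 1 of the Master Theorem (c < log_b(a), work dominated by leaves), giving O(n^(log_3 10)).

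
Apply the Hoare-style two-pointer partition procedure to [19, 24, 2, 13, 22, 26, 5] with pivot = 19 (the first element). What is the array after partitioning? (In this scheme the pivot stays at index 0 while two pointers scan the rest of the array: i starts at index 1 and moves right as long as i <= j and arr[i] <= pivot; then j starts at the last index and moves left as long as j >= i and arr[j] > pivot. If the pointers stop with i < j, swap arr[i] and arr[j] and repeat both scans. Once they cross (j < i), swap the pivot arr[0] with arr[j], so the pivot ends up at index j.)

Hoare-style two-pointer partition with pivot = 19:

Initial array: [19, 24, 2, 13, 22, 26, 5]

Pointers start at i = 1, j = 6.
i stops at index 1 (arr[1]=24 > 19), j stops at index 6 (arr[6]=5 <= 19): swap arr[1] and arr[6], array becomes [19, 5, 2, 13, 22, 26, 24]
i ends at 4, j ends at 3: the pointers have crossed (j < i), so scanning stops.

Swap pivot arr[0] with arr[3] to place pivot at position 3: [13, 5, 2, 19, 22, 26, 24]
Pivot position: 3

After partitioning with pivot 19, the array becomes [13, 5, 2, 19, 22, 26, 24]. The pivot is placed at index 3. All elements to the left of the pivot are <= 19, and all elements to the right are > 19.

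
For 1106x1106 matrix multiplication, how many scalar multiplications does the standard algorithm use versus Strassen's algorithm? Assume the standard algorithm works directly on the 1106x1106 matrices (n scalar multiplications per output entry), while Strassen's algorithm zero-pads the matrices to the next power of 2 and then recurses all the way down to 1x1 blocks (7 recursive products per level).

Matrix multiplication for 1106x1106 matrices:

Strassen's algorithm requires power-of-2 dimensions. Pad 1106x1106 to 2048x2048 (next power of 2).

Standard algorithm: 1106^3 = 1352899016 multiplications
Strassen's algorithm: 7^(log2(2048)) = 7^11 = 1977326743 multiplications
Difference: 1352899016 - 1977326743 = -624427727 (Strassen uses MORE here due to padding overhead — for small or just-over-power-of-2 n, padding can outweigh the per-level savings)

Standard: 1352899016 multiplications (1106^3). Strassen: 1977326743 multiplications (7^11, after padding to 2048x2048). Strassen reduces 8 recursive multiplications to 7 at each level.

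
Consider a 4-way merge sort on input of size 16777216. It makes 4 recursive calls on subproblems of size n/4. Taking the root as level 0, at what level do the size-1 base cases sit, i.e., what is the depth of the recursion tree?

For divide and conquer with division factor 4:

Problem sizes at each level:
Level 0: 16777216
Level 1: 4194304
Level 2: 1048576
Level 3: 262144
Level 4: 65536
Level 5: 16384
Level 6: 4096
Level 7: 1024
Level 8: 256
Level 9: 64
Level 10: 16
Level 11: 4
Level 12: 1

The root is level 0 and the size-1 base case is level 12 (the tree spans levels 0 through 12, i.e. 13 levels counting the root), so the depth is the number of divisions: log_4(16777216) = 12

The recursion tree depth is log_4(16777216) = 12. At each level, the problem size is divided by 4, so it takes 12 divisions to reduce to a base case of size 1. The algorithm makes 4 recursive calls at each level.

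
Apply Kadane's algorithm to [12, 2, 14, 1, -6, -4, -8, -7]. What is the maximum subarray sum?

Using Kadane's algorithm on [12, 2, 14, 1, -6, -4, -8, -7]:

Scanning through the array:
Position 1 (value 2): max_ending_here = 14, max_so_far = 14
Position 2 (value 14): max_ending_here = 28, max_so_far = 28
Position 3 (value 1): max_ending_here = 29, max_so_far = 29
Position 4 (value -6): max_ending_here = 23, max_so_far = 29
Position 5 (value -4): max_ending_here = 19, max_so_far = 29
Position 6 (value -8): max_ending_here = 11, max_so_far = 29
Position 7 (value -7): max_ending_here = 4, max_so_far = 29

Maximum subarray: [12, 2, 14, 1]
Maximum sum: 29

The maximum subarray is [12, 2, 14, 1] with sum 29. This subarray runs from index 0 to index 3.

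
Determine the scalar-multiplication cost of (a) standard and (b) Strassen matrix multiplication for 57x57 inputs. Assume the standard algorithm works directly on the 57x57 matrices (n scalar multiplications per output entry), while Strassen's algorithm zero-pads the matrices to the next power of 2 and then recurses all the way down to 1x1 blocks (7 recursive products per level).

Matrix multiplication for 57x57 matrices:

Strassen's algorithm requires power-of-2 dimensions. Pad 57x57 to 64x64 (next power of 2).

Standard algorithm: 57^3 = 185193 multiplications
Strassen's algorithm: 7^(log2(64)) = 7^6 = 117649 multiplications
Savings: 185193 - 117649 = 67544 multiplications

Standard: 185193 multiplications (57^3). Strassen: 117649 multiplications (7^6, after padding to 64x64). Strassen reduces 8 recursive multiplications to 7 at each level.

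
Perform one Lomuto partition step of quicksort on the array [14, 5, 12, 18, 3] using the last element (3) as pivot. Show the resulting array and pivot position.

Lomuto partition with pivot = 3:

Initial array: [14, 5, 12, 18, 3]

arr[0]=14 > 3: no swap
arr[1]=5 > 3: no swap
arr[2]=12 > 3: no swap
arr[3]=18 > 3: no swap

Place pivot at position 0: [3, 5, 12, 18, 14]
Pivot position: 0

After partitioning with pivot 3, the array becomes [3, 5, 12, 18, 14]. The pivot is placed at index 0. All elements to the left of the pivot are <= 3, and all elements to the right are > 3.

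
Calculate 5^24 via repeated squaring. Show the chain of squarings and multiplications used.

Computing 5^24 by squaring (build up from 5^1; each line after the first costs one multiplication):

5^1 = 5
5^2 = (5^1)^2 = 5^2 = 25
5^3 = 5 * 5^2 = 5 * 25 = 125
5^6 = (5^3)^2 = 125^2 = 15625
5^12 = (5^6)^2 = 15625^2 = 244140625
5^24 = (5^12)^2 = 244140625^2 = 59604644775390625

Result: 59604644775390625
Multiplications needed: 5 (5 lines after 5^1)

5^24 = 59604644775390625. Using exponentiation by squaring, this requires 5 multiplications. The key idea: if the exponent is even, square the half-power; if odd, multiply by the base once.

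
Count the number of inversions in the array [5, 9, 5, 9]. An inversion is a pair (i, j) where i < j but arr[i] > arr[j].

Finding inversions in [5, 9, 5, 9]:

(1, 2): arr[1]=9 > arr[2]=5

Total inversions: 1

The array has 1 inversion(s): (1,2). Each pair (i,j) satisfies i < j and arr[i] > arr[j].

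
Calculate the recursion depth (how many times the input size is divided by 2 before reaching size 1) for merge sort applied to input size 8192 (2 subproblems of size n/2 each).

For divide and conquer with division factor 2:

Problem sizes at each level:
Level 0: 8192
Level 1: 4096
Level 2: 2048
Level 3: 1024
Level 4: 512
Level 5: 256
Level 6: 128
Level 7: 64
Level 8: 32
Level 9: 16
Level 10: 8
Level 11: 4
Level 12: 2
Level 13: 1

The root is level 0 and the size-1 base case is level 13 (the tree spans levels 0 through 13, i.e. 14 levels counting the root), so the depth is the number of divisions: log_2(8192) = 13

The recursion tree depth is log_2(8192) = 13. At each level, the problem size is divided by 2, so it takes 13 divisions to reduce to a base case of size 1. The algorithm makes 2 recursive calls at each level.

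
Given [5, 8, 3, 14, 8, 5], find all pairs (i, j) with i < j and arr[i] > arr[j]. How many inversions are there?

Finding inversions in [5, 8, 3, 14, 8, 5]:

(0, 2): arr[0]=5 > arr[2]=3
(1, 2): arr[1]=8 > arr[2]=3
(1, 5): arr[1]=8 > arr[5]=5
(3, 4): arr[3]=14 > arr[4]=8
(3, 5): arr[3]=14 > arr[5]=5
(4, 5): arr[4]=8 > arr[5]=5

Total inversions: 6

The array has 6 inversion(s): (0,2), (1,2), (1,5), (3,4), (3,5), (4,5). Each pair (i,j) satisfies i < j and arr[i] > arr[j].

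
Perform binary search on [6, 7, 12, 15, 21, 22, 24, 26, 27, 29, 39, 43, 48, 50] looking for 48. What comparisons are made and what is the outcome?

Binary search for 48 in [6, 7, 12, 15, 21, 22, 24, 26, 27, 29, 39, 43, 48, 50]:

lo=0, hi=13, mid=6, arr[mid]=24 -> 24 < 48, search right half
lo=7, hi=13, mid=10, arr[mid]=39 -> 39 < 48, search right half
lo=11, hi=13, mid=12, arr[mid]=48 -> Found target at index 12!

Binary search finds 48 at index 12 after 3 comparisons. The search repeatedly halves the search space by comparing with the middle element.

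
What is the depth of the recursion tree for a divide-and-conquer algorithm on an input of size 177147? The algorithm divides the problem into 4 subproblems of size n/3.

For divide and conquer with division factor 3:

Problem sizes at each level:
Level 0: 177147
Level 1: 59049
Level 2: 19683
Level 3: 6561
Level 4: 2187
Level 5: 729
Level 6: 243
Level 7: 81
Level 8: 27
Level 9: 9
Level 10: 3
Level 11: 1

The root is level 0 and the size-1 base case is level 11 (the tree spans levels 0 through 11, i.e. 12 levels counting the root), so the depth is the number of divisions: log_3(177147) = 11

The recursion tree depth is log_3(177147) = 11. At each level, the problem size is divided by 3, so it takes 11 divisions to reduce to a base case of size 1. The algorithm makes 4 recursive calls at each level.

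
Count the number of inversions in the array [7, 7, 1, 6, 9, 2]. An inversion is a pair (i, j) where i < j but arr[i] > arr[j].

Finding inversions in [7, 7, 1, 6, 9, 2]:

(0, 2): arr[0]=7 > arr[2]=1
(0, 3): arr[0]=7 > arr[3]=6
(0, 5): arr[0]=7 > arr[5]=2
(1, 2): arr[1]=7 > arr[2]=1
(1, 3): arr[1]=7 > arr[3]=6
(1, 5): arr[1]=7 > arr[5]=2
(3, 5): arr[3]=6 > arr[5]=2
(4, 5): arr[4]=9 > arr[5]=2

Total inversions: 8

The array has 8 inversion(s): (0,2), (0,3), (0,5), (1,2), (1,3), (1,5), (3,5), (4,5). Each pair (i,j) satisfies i < j and arr[i] > arr[j].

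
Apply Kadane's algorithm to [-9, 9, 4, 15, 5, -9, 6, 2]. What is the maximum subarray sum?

Using Kadane's algorithm on [-9, 9, 4, 15, 5, -9, 6, 2]:

Scanning through the array:
Position 1 (value 9): max_ending_here = 9, max_so_far = 9
Position 2 (value 4): max_ending_here = 13, max_so_far = 13
Position 3 (value 15): max_ending_here = 28, max_so_far = 28
Position 4 (value 5): max_ending_here = 33, max_so_far = 33
Position 5 (value -9): max_ending_here = 24, max_so_far = 33
Position 6 (value 6): max_ending_here = 30, max_so_far = 33
Position 7 (value 2): max_ending_here = 32, max_so_far = 33

Maximum subarray: [9, 4, 15, 5]
Maximum sum: 33

The maximum subarray is [9, 4, 15, 5] with sum 33. This subarray runs from index 1 to index 4.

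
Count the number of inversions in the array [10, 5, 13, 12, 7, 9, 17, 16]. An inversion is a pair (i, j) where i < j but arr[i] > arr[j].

Finding inversions in [10, 5, 13, 12, 7, 9, 17, 16]:

(0, 1): arr[0]=10 > arr[1]=5
(0, 4): arr[0]=10 > arr[4]=7
(0, 5): arr[0]=10 > arr[5]=9
(2, 3): arr[2]=13 > arr[3]=12
(2, 4): arr[2]=13 > arr[4]=7
(2, 5): arr[2]=13 > arr[5]=9
(3, 4): arr[3]=12 > arr[4]=7
(3, 5): arr[3]=12 > arr[5]=9
(6, 7): arr[6]=17 > arr[7]=16

Total inversions: 9

The array has 9 inversion(s): (0,1), (0,4), (0,5), (2,3), (2,4), (2,5), (3,4), (3,5), (6,7). Each pair (i,j) satisfies i < j and arr[i] > arr[j].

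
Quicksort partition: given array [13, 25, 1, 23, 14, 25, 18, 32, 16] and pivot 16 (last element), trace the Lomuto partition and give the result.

Lomuto partition with pivot = 16:

Initial array: [13, 25, 1, 23, 14, 25, 18, 32, 16]

arr[0]=13 <= 16: swap with position 0, array becomes [13, 25, 1, 23, 14, 25, 18, 32, 16]
arr[1]=25 > 16: no swap
arr[2]=1 <= 16: swap with position 1, array becomes [13, 1, 25, 23, 14, 25, 18, 32, 16]
arr[3]=23 > 16: no swap
arr[4]=14 <= 16: swap with position 2, array becomes [13, 1, 14, 23, 25, 25, 18, 32, 16]
arr[5]=25 > 16: no swap
arr[6]=18 > 16: no swap
arr[7]=32 > 16: no swap

Place pivot at position 3: [13, 1, 14, 16, 25, 25, 18, 32, 23]
Pivot position: 3

After partitioning with pivot 16, the array becomes [13, 1, 14, 16, 25, 25, 18, 32, 23]. The pivot is placed at index 3. All elements to the left of the pivot are <= 16, and all elements to the right are > 16.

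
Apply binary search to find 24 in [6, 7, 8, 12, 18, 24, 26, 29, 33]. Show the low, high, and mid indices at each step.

Binary search for 24 in [6, 7, 8, 12, 18, 24, 26, 29, 33]:

lo=0, hi=8, mid=4, arr[mid]=18 -> 18 < 24, search right half
lo=5, hi=8, mid=6, arr[mid]=26 -> 26 > 24, search left half
lo=5, hi=5, mid=5, arr[mid]=24 -> Found target at index 5!

Binary search finds 24 at index 5 after 3 comparisons. The search repeatedly halves the search space by comparing with the middle element.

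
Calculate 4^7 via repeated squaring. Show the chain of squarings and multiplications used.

Computing 4^7 by squaring (build up from 4^1; each line after the first costs one multiplication):

4^1 = 4
4^2 = (4^1)^2 = 4^2 = 16
4^3 = 4 * 4^2 = 4 * 16 = 64
4^6 = (4^3)^2 = 64^2 = 4096
4^7 = 4 * 4^6 = 4 * 4096 = 16384

Result: 16384
Multiplications needed: 4 (4 lines after 4^1)

4^7 = 16384. Using exponentiation by squaring, this requires 4 multiplications. The key idea: if the exponent is even, square the half-power; if odd, multiply by the base once.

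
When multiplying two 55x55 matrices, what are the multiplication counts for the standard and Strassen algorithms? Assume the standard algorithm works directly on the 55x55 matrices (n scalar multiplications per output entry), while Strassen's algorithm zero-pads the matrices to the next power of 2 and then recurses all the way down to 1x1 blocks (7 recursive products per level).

Matrix multiplication for 55x55 matrices:

Strassen's algorithm requires power-of-2 dimensions. Pad 55x55 to 64x64 (next power of 2).

Standard algorithm: 55^3 = 166375 multiplications
Strassen's algorithm: 7^(log2(64)) = 7^6 = 117649 multiplications
Savings: 166375 - 117649 = 48726 multiplications

Standard: 166375 multiplications (55^3). Strassen: 117649 multiplications (7^6, after padding to 64x64). Strassen reduces 8 recursive multiplications to 7 at each level.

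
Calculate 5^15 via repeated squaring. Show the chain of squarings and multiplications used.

Computing 5^15 by squaring (build up from 5^1; each line after the first costs one multiplication):

5^1 = 5
5^2 = (5^1)^2 = 5^2 = 25
5^3 = 5 * 5^2 = 5 * 25 = 125
5^6 = (5^3)^2 = 125^2 = 15625
5^7 = 5 * 5^6 = 5 * 15625 = 78125
5^14 = (5^7)^2 = 78125^2 = 6103515625
5^15 = 5 * 5^14 = 5 * 6103515625 = 30517578125

Result: 30517578125
Multiplications needed: 6 (6 lines after 5^1)

5^15 = 30517578125. Using exponentiation by squaring, this requires 6 multiplications. The key idea: if the exponent is even, square the half-power; if odd, multiply by the base once.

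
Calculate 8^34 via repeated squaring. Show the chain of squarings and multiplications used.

Computing 8^34 by squaring (build up from 8^1; each line after the first costs one multiplication):

8^1 = 8
8^2 = (8^1)^2 = 8^2 = 64
8^4 = (8^2)^2 = 64^2 = 4096
8^8 = (8^4)^2 = 4096^2 = 16777216
8^16 = (8^8)^2 = 16777216^2 = 281474976710656
8^17 = 8 * 8^16 = 8 * 281474976710656 = 2251799813685248
8^34 = (8^17)^2 = 2251799813685248^2 = 5070602400912917605986812821504

Result: 5070602400912917605986812821504
Multiplications needed: 6 (6 lines after 8^1)

8^34 = 5070602400912917605986812821504. Using exponentiation by squaring, this requires 6 multiplications. The key idea: if the exponent is even, square the half-power; if odd, multiply by the base once.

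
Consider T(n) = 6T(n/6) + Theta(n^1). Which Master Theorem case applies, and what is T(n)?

Master Theorem for T(n) = 6T(n/6) + O(n^1):

a = 6, b = 6, c = 1
log_b(a) = log_6(6) = 1.0000

Case 2: c = 1 = log_6(6) = 1.0000
T(n) = O(n^1 log n) = O(n log n)

For T(n) = 6T(n/6) + O(n^1): log_6(6) = 1.0000. This is Case 2 of the Master Theorem (c = log_b(a), equal work at all levels), giving O(n log n).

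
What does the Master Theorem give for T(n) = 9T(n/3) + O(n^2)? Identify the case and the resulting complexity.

Master Theorem for T(n) = 9T(n/3) + O(n^2):

a = 9, b = 3, c = 2
log_b(a) = log_3(9) = 2.0000

Case 2: c = 2 = log_3(9) = 2.0000
T(n) = O(n^2 log n) = O(n^2 log n)

For T(n) = 9T(n/3) + O(n^2): log_3(9) = 2.0000. This is Case 2 of the Master Theorem (c = log_b(a), equal work at all levels), giving O(n^2 log n).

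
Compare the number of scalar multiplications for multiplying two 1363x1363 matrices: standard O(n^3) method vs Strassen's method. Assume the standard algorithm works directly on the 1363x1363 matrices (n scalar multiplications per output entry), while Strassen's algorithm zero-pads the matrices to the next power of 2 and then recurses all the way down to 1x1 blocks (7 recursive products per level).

Matrix multiplication for 1363x1363 matrices:

Strassen's algorithm requires power-of-2 dimensions. Pad 1363x1363 to 2048x2048 (next power of 2).

Standard algorithm: 1363^3 = 2532139147 multiplications
Strassen's algorithm: 7^(log2(2048)) = 7^11 = 1977326743 multiplications
Savings: 2532139147 - 1977326743 = 554812404 multiplications

Standard: 2532139147 multiplications (1363^3). Strassen: 1977326743 multiplications (7^11, after padding to 2048x2048). Strassen reduces 8 recursive multiplications to 7 at each level.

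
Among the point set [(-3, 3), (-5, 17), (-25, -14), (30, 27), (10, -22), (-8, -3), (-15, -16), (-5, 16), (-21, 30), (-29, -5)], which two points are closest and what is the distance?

Computing all pairwise distances among 10 points:

d((-3, 3), (-5, 17)) = 14.1421
d((-3, 3), (-25, -14)) = 27.8029
d((-3, 3), (30, 27)) = 40.8044
d((-3, 3), (10, -22)) = 28.178
d((-3, 3), (-8, -3)) = 7.8102
d((-3, 3), (-15, -16)) = 22.4722
d((-3, 3), (-5, 16)) = 13.1529
d((-3, 3), (-21, 30)) = 32.45
d((-3, 3), (-29, -5)) = 27.2029
d((-5, 17), (-25, -14)) = 36.8917
d((-5, 17), (30, 27)) = 36.4005
d((-5, 17), (10, -22)) = 41.7852
d((-5, 17), (-8, -3)) = 20.2237
d((-5, 17), (-15, -16)) = 34.4819
d((-5, 17), (-5, 16)) = 1.0 <-- minimum
d((-5, 17), (-21, 30)) = 20.6155
d((-5, 17), (-29, -5)) = 32.5576
d((-25, -14), (30, 27)) = 68.6003
d((-25, -14), (10, -22)) = 35.9026
d((-25, -14), (-8, -3)) = 20.2485
d((-25, -14), (-15, -16)) = 10.198
d((-25, -14), (-5, 16)) = 36.0555
d((-25, -14), (-21, 30)) = 44.1814
d((-25, -14), (-29, -5)) = 9.8489
d((30, 27), (10, -22)) = 52.9245
d((30, 27), (-8, -3)) = 48.4149
d((30, 27), (-15, -16)) = 62.2415
d((30, 27), (-5, 16)) = 36.6879
d((30, 27), (-21, 30)) = 51.0882
d((30, 27), (-29, -5)) = 67.1193
d((10, -22), (-8, -3)) = 26.1725
d((10, -22), (-15, -16)) = 25.7099
d((10, -22), (-5, 16)) = 40.8534
d((10, -22), (-21, 30)) = 60.5392
d((10, -22), (-29, -5)) = 42.5441
d((-8, -3), (-15, -16)) = 14.7648
d((-8, -3), (-5, 16)) = 19.2354
d((-8, -3), (-21, 30)) = 35.4683
d((-8, -3), (-29, -5)) = 21.095
d((-15, -16), (-5, 16)) = 33.5261
d((-15, -16), (-21, 30)) = 46.3897
d((-15, -16), (-29, -5)) = 17.8045
d((-5, 16), (-21, 30)) = 21.2603
d((-5, 16), (-29, -5)) = 31.8904
d((-21, 30), (-29, -5)) = 35.9026

Closest pair: (-5, 17) and (-5, 16) with distance 1.0

The closest pair is (-5, 17) and (-5, 16) with Euclidean distance 1.0. For 10 points, brute-force pairwise comparison is shown above. For large n, the divide-and-conquer algorithm (sort by x, recurse on halves, check the dividing strip) achieves O(n log n).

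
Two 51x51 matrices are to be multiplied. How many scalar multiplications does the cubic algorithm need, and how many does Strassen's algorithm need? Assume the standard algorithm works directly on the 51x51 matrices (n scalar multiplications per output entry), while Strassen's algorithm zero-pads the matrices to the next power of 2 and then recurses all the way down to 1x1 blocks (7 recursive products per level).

Matrix multiplication for 51x51 matrices:

Strassen's algorithm requires power-of-2 dimensions. Pad 51x51 to 64x64 (next power of 2).

Standard algorithm: 51^3 = 132651 multiplications
Strassen's algorithm: 7^(log2(64)) = 7^6 = 117649 multiplications
Savings: 132651 - 117649 = 15002 multiplications

Standard: 132651 multiplications (51^3). Strassen: 117649 multiplications (7^6, after padding to 64x64). Strassen reduces 8 recursive multiplications to 7 at each level.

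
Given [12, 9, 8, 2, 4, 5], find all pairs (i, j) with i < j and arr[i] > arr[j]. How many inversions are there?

Finding inversions in [12, 9, 8, 2, 4, 5]:

(0, 1): arr[0]=12 > arr[1]=9
(0, 2): arr[0]=12 > arr[2]=8
(0, 3): arr[0]=12 > arr[3]=2
(0, 4): arr[0]=12 > arr[4]=4
(0, 5): arr[0]=12 > arr[5]=5
(1, 2): arr[1]=9 > arr[2]=8
(1, 3): arr[1]=9 > arr[3]=2
(1, 4): arr[1]=9 > arr[4]=4
(1, 5): arr[1]=9 > arr[5]=5
(2, 3): arr[2]=8 > arr[3]=2
(2, 4): arr[2]=8 > arr[4]=4
(2, 5): arr[2]=8 > arr[5]=5

Total inversions: 12

The array has 12 inversion(s): (0,1), (0,2), (0,3), (0,4), (0,5), (1,2), (1,3), (1,4), (1,5), (2,3), (2,4), (2,5). Each pair (i,j) satisfies i < j and arr[i] > arr[j].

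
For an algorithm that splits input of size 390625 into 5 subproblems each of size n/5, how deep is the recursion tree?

For divide and conquer with division factor 5:

Problem sizes at each level:
Level 0: 390625
Level 1: 78125
Level 2: 15625
Level 3: 3125
Level 4: 625
Level 5: 125
Level 6: 25
Level 7: 5
Level 8: 1

The root is level 0 and the size-1 base case is level 8 (the tree spans levels 0 through 8, i.e. 9 levels counting the root), so the depth is the number of divisions: log_5(390625) = 8

The recursion tree depth is log_5(390625) = 8. At each level, the problem size is divided by 5, so it takes 8 divisions to reduce to a base case of size 1. The algorithm makes 5 recursive calls at each level.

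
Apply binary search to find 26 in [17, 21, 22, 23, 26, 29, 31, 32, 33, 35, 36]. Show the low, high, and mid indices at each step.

Binary search for 26 in [17, 21, 22, 23, 26, 29, 31, 32, 33, 35, 36]:

lo=0, hi=10, mid=5, arr[mid]=29 -> 29 > 26, search left half
lo=0, hi=4, mid=2, arr[mid]=22 -> 22 < 26, search right half
lo=3, hi=4, mid=3, arr[mid]=23 -> 23 < 26, search right half
lo=4, hi=4, mid=4, arr[mid]=26 -> Found target at index 4!

Binary search finds 26 at index 4 after 4 comparisons. The search repeatedly halves the search space by comparing with the middle element.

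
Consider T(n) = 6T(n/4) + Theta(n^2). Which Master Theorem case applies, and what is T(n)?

Master Theorem for T(n) = 6T(n/4) + O(n^2):

a = 6, b = 4, c = 2
log_b(a) = log_4(6) = 1.2925

Case 3: c = 2 > log_4(6) = 1.2925
T(n) = O(n^2) = O(n^2)

For T(n) = 6T(n/4) + O(n^2): log_4(6) = 1.2925. This is Case 3 of the Master Theorem (c > log_b(a), work dominated by root), giving O(n^2).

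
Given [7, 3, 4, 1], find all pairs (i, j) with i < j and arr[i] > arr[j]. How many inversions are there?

Finding inversions in [7, 3, 4, 1]:

(0, 1): arr[0]=7 > arr[1]=3
(0, 2): arr[0]=7 > arr[2]=4
(0, 3): arr[0]=7 > arr[3]=1
(1, 3): arr[1]=3 > arr[3]=1
(2, 3): arr[2]=4 > arr[3]=1

Total inversions: 5

The array has 5 inversion(s): (0,1), (0,2), (0,3), (1,3), (2,3). Each pair (i,j) satisfies i < j and arr[i] > arr[j].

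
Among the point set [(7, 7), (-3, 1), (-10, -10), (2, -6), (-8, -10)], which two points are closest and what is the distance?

Computing all pairwise distances among 5 points:

d((7, 7), (-3, 1)) = 11.6619
d((7, 7), (-10, -10)) = 24.0416
d((7, 7), (2, -6)) = 13.9284
d((7, 7), (-8, -10)) = 22.6716
d((-3, 1), (-10, -10)) = 13.0384
d((-3, 1), (2, -6)) = 8.6023
d((-3, 1), (-8, -10)) = 12.083
d((-10, -10), (2, -6)) = 12.6491
d((-10, -10), (-8, -10)) = 2.0 <-- minimum
d((2, -6), (-8, -10)) = 10.7703

Closest pair: (-10, -10) and (-8, -10) with distance 2.0

The closest pair is (-10, -10) and (-8, -10) with Euclidean distance 2.0. For 5 points, brute-force pairwise comparison is shown above. For large n, the divide-and-conquer algorithm (sort by x, recurse on halves, check the dividing strip) achieves O(n log n).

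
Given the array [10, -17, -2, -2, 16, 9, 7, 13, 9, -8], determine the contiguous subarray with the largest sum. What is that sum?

Using Kadane's algorithm on [10, -17, -2, -2, 16, 9, 7, 13, 9, -8]:

Scanning through the array:
Position 1 (value -17): max_ending_here = -7, max_so_far = 10
Position 2 (value -2): max_ending_here = -2, max_so_far = 10
Position 3 (value -2): max_ending_here = -2, max_so_far = 10
Position 4 (value 16): max_ending_here = 16, max_so_far = 16
Position 5 (value 9): max_ending_here = 25, max_so_far = 25
Position 6 (value 7): max_ending_here = 32, max_so_far = 32
Position 7 (value 13): max_ending_here = 45, max_so_far = 45
Position 8 (value 9): max_ending_here = 54, max_so_far = 54
Position 9 (value -8): max_ending_here = 46, max_so_far = 54

Maximum subarray: [16, 9, 7, 13, 9]
Maximum sum: 54

The maximum subarray is [16, 9, 7, 13, 9] with sum 54. This subarray runs from index 4 to index 8.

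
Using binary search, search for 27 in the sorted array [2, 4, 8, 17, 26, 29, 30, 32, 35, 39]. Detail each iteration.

Binary search for 27 in [2, 4, 8, 17, 26, 29, 30, 32, 35, 39]:

lo=0, hi=9, mid=4, arr[mid]=26 -> 26 < 27, search right half
lo=5, hi=9, mid=7, arr[mid]=32 -> 32 > 27, search left half
lo=5, hi=6, mid=5, arr[mid]=29 -> 29 > 27, search left half
lo=5 > hi=4, target 27 not found

Binary search determines that 27 is not in the array after 3 comparisons. The search space was exhausted without finding the target.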